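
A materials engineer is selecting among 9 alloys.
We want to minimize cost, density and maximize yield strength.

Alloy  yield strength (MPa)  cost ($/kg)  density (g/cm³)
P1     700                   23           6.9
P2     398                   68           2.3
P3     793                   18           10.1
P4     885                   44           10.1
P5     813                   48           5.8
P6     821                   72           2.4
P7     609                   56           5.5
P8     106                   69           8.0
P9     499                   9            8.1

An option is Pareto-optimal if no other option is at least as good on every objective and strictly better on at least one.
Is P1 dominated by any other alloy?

No

P2: worse on yield strength (398 vs 700).
P3: worse on density (10.1 vs 6.9).
P4: worse on cost (44 vs 23).
P5: worse on cost (48 vs 23).
P6: worse on cost (72 vs 23).
P7: worse on yield strength (609 vs 700).
P8: worse on yield strength (106 vs 700).
P9: worse on yield strength (499 vs 700).
No option is at least as good as P1 on every objective and strictly better on one.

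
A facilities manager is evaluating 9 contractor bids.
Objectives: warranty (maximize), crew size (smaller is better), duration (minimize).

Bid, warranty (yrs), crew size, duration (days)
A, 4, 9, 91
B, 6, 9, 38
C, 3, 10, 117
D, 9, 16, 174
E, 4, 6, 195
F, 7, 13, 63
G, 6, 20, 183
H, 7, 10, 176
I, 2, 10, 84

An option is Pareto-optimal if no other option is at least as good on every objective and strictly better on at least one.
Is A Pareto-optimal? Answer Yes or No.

B vs A: warranty 6≥4, crew size 9≤9, duration 38≤91 — B is at least as good on every objective and strictly better on at least one, so B dominates A.

No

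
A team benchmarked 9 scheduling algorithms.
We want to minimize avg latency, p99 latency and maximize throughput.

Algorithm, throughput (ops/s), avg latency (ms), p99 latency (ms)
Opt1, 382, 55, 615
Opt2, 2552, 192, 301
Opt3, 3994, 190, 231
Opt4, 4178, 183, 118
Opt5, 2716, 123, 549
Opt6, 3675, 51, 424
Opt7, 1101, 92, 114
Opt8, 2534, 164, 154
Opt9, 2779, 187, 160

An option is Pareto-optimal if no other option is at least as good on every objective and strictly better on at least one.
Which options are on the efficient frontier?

Opt1: dominated by Opt6 (throughput 3675≥382, avg latency 51≤55, p99 latency 424≤615).
Opt2: dominated by Opt3 (throughput 3994≥2552, avg latency 190≤192, p99 latency 231≤301).
Opt3: dominated by Opt4 (throughput 4178≥3994, avg latency 183≤190, p99 latency 118≤231).
Opt4: not dominated (best throughput).
Opt5: dominated by Opt6 (throughput 3675≥2716, avg latency 51≤123, p99 latency 424≤549).
Opt6: not dominated (best avg latency).
Opt7: not dominated (best p99 latency).
Opt8: not dominated.
Opt9: dominated by Opt4 (throughput 4178≥2779, avg latency 183≤187, p99 latency 118≤160).

Opt4, Opt6, Opt7, Opt8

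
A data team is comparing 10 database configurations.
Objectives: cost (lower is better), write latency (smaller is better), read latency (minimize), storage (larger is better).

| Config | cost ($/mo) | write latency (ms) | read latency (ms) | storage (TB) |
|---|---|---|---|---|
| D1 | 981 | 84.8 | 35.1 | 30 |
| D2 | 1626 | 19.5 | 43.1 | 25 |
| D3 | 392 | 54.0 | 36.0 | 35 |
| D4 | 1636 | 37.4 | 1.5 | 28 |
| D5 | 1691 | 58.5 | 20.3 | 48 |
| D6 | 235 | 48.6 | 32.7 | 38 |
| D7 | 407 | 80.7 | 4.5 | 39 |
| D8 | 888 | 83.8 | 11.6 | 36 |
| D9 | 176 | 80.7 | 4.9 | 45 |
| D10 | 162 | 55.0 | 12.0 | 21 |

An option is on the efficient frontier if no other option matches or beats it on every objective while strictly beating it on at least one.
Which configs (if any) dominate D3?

D6

D6: cost 235≤392, write latency 48.6≤54.0, read latency 32.7≤36.0, storage 38≥35 — dominates D3.
Others (D1, D2, D4, D5, D7, D8, D9, D10) are each worse than D3 on at least one objective.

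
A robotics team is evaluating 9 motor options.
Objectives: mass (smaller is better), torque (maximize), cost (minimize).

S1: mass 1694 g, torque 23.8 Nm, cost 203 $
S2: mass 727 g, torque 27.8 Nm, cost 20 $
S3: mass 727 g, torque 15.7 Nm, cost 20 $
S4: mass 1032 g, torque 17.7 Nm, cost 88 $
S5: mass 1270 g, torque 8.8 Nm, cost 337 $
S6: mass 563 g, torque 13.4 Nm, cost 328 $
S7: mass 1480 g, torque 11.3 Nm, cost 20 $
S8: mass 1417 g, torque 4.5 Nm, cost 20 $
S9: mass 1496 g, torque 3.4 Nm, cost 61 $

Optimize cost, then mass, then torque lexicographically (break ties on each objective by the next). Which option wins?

S2

First minimize cost: best is 20, kept {S2, S3, S7, S8}.
Then minimize mass: best is 727, kept {S2, S3}.
Then maximize torque: best is 27.8, kept {S2}.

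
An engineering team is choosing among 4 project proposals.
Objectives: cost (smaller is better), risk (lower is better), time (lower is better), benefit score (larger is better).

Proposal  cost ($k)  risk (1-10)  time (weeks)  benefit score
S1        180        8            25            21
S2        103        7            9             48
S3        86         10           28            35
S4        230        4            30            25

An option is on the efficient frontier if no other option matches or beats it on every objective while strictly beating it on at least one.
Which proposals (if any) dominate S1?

S2

S2: cost 103≤180, risk 7≤8, time 9≤25, benefit score 48≥21 — dominates S1.
Others (S3, S4) are each worse than S1 on at least one objective.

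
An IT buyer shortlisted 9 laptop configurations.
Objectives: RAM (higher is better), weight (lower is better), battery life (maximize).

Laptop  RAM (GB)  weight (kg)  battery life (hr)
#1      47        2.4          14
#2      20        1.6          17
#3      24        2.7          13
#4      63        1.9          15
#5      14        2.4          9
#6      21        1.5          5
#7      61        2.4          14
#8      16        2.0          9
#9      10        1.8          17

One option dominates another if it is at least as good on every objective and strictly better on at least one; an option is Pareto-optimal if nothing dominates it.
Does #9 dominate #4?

#9 vs #4: #9 is worse on RAM (10 vs 63), so it does not dominate #4.

No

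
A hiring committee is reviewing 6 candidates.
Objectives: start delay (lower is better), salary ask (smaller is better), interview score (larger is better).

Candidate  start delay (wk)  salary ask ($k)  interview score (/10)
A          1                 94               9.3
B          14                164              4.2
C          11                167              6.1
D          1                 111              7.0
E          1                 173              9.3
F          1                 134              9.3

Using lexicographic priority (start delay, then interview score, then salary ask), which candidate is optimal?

A

First minimize start delay: best is 1, kept {A, D, E, F}.
Then maximize interview score: best is 9.3, kept {A, E, F}.
Then minimize salary ask: best is 94, kept {A}.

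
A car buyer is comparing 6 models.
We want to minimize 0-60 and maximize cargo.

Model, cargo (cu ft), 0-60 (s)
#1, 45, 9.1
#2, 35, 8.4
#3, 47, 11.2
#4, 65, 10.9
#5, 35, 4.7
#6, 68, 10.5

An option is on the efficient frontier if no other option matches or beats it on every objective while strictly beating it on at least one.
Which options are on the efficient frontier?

#1, #5, #6

#1: not dominated.
#2: dominated by #5 (cargo 35≥35, 0-60 4.7≤8.4).
#3: dominated by #4 (cargo 65≥47, 0-60 10.9≤11.2).
#4: dominated by #6 (cargo 68≥65, 0-60 10.5≤10.9).
#5: not dominated (best 0-60).
#6: not dominated (best cargo).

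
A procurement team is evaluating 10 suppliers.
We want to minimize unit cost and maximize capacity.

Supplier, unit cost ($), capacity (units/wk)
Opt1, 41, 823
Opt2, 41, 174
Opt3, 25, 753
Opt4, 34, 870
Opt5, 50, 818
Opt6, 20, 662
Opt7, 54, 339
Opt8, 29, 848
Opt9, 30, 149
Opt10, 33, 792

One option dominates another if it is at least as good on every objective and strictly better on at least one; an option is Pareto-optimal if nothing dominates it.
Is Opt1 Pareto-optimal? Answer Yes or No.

Opt4 vs Opt1: unit cost 34≤41, capacity 870≥823 — Opt4 is at least as good on every objective and strictly better on at least one, so Opt4 dominates Opt1.

No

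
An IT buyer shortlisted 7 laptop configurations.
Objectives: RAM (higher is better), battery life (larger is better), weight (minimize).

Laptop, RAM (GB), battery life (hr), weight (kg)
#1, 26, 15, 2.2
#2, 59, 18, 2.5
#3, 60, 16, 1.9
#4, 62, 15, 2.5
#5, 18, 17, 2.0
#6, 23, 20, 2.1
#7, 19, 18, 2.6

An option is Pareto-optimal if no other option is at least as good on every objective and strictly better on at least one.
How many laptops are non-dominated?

#1: dominated by #3 (RAM 60≥26, battery life 16≥15, weight 1.9≤2.2).
#2: not dominated.
#3: not dominated (best weight).
#4: not dominated (best RAM).
#5: not dominated.
#6: not dominated (best battery life).
#7: dominated by #2 (RAM 59≥19, battery life 18≥18, weight 2.5≤2.6).
Pareto-optimal: #2, #3, #4, #5, #6 → 5.

5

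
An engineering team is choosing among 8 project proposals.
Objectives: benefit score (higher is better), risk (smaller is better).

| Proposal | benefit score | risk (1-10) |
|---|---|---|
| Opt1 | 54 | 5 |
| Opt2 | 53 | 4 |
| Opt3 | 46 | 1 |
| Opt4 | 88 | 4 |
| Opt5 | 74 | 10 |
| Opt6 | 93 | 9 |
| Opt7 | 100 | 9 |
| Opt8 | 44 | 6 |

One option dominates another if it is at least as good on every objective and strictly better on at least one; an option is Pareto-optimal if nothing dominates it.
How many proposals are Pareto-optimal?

3

Opt1: dominated by Opt4 (benefit score 88≥54, risk 4≤5).
Opt2: dominated by Opt4 (benefit score 88≥53, risk 4≤4).
Opt3: not dominated (best risk).
Opt4: not dominated.
Opt5: dominated by Opt4 (benefit score 88≥74, risk 4≤10).
Opt6: dominated by Opt7 (benefit score 100≥93, risk 9≤9).
Opt7: not dominated (best benefit score).
Opt8: dominated by Opt1 (benefit score 54≥44, risk 5≤6).
Pareto-optimal: Opt3, Opt4, Opt7 → 3.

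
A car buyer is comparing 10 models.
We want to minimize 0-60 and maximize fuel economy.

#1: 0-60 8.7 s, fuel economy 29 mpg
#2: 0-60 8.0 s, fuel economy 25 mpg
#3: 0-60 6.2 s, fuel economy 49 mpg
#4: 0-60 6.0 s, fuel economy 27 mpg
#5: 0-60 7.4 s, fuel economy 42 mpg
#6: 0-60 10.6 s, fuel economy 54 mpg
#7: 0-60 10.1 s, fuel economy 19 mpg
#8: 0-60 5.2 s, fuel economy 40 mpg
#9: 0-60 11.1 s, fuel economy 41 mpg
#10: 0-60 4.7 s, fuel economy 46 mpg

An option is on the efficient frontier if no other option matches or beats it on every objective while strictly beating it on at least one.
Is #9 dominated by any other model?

Yes

#3 vs #9: 0-60 6.2≤11.1, fuel economy 49≥41 — #3 is at least as good on every objective and strictly better on at least one, so #3 dominates #9.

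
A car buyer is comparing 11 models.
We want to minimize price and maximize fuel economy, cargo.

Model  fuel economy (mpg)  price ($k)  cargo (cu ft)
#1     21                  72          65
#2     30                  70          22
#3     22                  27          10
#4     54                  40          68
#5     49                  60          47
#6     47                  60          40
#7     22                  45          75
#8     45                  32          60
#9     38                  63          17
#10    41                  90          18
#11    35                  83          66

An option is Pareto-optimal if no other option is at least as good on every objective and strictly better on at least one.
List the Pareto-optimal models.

#3, #4, #7, #8

#1: dominated by #4 (fuel economy 54≥21, price 40≤72, cargo 68≥65).
#2: dominated by #4 (fuel economy 54≥30, price 40≤70, cargo 68≥22).
#3: not dominated (best price).
#4: not dominated (best fuel economy).
#5: dominated by #4 (fuel economy 54≥49, price 40≤60, cargo 68≥47).
#6: dominated by #4 (fuel economy 54≥47, price 40≤60, cargo 68≥40).
#7: not dominated (best cargo).
#8: not dominated.
#9: dominated by #4 (fuel economy 54≥38, price 40≤63, cargo 68≥17).
#10: dominated by #4 (fuel economy 54≥41, price 40≤90, cargo 68≥18).
#11: dominated by #4 (fuel economy 54≥35, price 40≤83, cargo 68≥66).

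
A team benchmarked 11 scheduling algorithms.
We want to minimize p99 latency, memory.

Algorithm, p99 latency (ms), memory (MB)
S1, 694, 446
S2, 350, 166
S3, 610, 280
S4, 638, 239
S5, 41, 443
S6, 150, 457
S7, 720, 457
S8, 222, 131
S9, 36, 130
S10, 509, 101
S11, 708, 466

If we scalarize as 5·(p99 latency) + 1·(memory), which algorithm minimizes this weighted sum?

S9

S1: 5·694 + 1·446 = 3916
S2: 5·350 + 1·166 = 1916
S3: 5·610 + 1·280 = 3330
S4: 5·638 + 1·239 = 3429
S5: 5·41 + 1·443 = 648
S6: 5·150 + 1·457 = 1207
S7: 5·720 + 1·457 = 4057
S8: 5·222 + 1·131 = 1241
S9: 5·36 + 1·130 = 310
S10: 5·509 + 1·101 = 2646
S11: 5·708 + 1·466 = 4006
Lowest: S9 at 310.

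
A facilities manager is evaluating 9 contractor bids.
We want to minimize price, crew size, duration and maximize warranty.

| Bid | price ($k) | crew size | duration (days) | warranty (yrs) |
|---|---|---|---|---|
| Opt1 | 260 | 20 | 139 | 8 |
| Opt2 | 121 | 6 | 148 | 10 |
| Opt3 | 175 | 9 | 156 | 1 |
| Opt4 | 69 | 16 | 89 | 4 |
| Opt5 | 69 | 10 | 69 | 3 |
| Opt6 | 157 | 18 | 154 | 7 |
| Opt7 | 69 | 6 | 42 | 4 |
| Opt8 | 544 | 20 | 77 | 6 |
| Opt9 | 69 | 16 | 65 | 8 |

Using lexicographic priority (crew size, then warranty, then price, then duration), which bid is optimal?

First minimize crew size: best is 6, kept {Opt2, Opt7}.
Then maximize warranty: best is 10, kept {Opt2}.

Opt2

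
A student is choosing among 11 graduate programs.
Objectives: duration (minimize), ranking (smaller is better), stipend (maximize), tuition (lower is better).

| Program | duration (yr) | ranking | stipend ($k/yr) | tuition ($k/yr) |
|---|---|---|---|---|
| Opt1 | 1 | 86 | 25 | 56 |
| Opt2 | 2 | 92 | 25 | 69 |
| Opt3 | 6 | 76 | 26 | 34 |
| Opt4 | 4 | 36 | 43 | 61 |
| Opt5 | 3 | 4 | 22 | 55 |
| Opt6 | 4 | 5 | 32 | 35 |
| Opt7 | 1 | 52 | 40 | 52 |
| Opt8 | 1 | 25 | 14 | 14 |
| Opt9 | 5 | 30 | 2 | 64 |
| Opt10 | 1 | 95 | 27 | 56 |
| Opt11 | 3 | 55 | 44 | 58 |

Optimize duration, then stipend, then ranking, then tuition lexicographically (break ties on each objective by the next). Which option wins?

First minimize duration: best is 1, kept {Opt1, Opt7, Opt8, Opt10}.
Then maximize stipend: best is 40, kept {Opt7}.

Opt7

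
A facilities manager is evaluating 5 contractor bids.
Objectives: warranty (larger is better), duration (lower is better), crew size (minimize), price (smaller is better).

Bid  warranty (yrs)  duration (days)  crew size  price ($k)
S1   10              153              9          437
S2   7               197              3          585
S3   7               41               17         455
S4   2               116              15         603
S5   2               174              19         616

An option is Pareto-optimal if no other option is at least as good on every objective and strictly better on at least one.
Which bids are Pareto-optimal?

S1, S2, S3, S4

S1: not dominated (best warranty).
S2: not dominated (best crew size).
S3: not dominated (best duration).
S4: not dominated.
S5: dominated by S1 (warranty 10≥2, duration 153≤174, crew size 9≤19, price 437≤616).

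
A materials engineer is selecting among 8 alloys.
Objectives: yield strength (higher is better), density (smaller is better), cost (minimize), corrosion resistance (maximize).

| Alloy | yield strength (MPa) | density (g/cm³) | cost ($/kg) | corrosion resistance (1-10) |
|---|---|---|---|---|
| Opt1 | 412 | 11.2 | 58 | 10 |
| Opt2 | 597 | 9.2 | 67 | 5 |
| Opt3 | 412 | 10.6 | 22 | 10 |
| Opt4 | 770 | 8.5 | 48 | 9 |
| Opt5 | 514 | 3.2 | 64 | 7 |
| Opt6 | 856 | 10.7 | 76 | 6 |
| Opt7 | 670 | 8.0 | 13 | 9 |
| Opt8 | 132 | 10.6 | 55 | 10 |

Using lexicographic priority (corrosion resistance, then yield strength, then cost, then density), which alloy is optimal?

First maximize corrosion resistance: best is 10, kept {Opt1, Opt3, Opt8}.
Then maximize yield strength: best is 412, kept {Opt1, Opt3}.
Then minimize cost: best is 22, kept {Opt3}.

Opt3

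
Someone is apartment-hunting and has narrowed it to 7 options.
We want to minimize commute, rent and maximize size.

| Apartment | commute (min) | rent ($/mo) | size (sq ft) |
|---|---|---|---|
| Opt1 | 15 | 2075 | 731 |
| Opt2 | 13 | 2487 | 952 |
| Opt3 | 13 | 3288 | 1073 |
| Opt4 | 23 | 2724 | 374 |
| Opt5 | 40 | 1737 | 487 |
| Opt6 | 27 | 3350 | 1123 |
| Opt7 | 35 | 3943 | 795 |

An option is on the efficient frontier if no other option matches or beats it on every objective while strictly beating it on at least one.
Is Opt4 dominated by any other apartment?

Yes

Opt1 vs Opt4: commute 15≤23, rent 2075≤2724, size 731≥374 — Opt1 is at least as good on every objective and strictly better on at least one, so Opt1 dominates Opt4.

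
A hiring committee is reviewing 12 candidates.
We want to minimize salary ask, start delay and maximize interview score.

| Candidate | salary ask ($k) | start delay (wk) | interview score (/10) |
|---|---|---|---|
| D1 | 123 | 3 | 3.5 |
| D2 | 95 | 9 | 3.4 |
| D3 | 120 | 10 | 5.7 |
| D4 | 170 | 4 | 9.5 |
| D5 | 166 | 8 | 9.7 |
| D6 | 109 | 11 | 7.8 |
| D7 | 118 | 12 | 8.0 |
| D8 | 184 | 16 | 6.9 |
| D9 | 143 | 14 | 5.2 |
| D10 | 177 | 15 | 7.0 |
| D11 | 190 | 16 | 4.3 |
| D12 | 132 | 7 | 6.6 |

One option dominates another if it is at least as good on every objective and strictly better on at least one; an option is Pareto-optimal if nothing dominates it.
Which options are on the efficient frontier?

D1: not dominated (best start delay).
D2: not dominated (best salary ask).
D3: not dominated.
D4: not dominated.
D5: not dominated (best interview score).
D6: not dominated.
D7: not dominated.
D8: dominated by D4 (salary ask 170≤184, start delay 4≤16, interview score 9.5≥6.9).
D9: dominated by D3 (salary ask 120≤143, start delay 10≤14, interview score 5.7≥5.2).
D10: dominated by D4 (salary ask 170≤177, start delay 4≤15, interview score 9.5≥7.0).
D11: dominated by D3 (salary ask 120≤190, start delay 10≤16, interview score 5.7≥4.3).
D12: not dominated.

D1, D2, D3, D4, D5, D6, D7, D12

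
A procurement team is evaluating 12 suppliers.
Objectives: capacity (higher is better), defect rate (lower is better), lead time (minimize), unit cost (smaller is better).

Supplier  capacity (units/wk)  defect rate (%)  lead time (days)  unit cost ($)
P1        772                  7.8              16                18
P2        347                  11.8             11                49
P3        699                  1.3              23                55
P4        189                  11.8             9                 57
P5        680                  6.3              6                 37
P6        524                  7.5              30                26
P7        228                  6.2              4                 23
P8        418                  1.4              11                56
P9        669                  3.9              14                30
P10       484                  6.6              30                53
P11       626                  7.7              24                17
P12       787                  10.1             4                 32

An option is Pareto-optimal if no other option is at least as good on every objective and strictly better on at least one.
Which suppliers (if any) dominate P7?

none

P1: worse on defect rate (7.8 vs 6.2).
P2: worse on defect rate (11.8 vs 6.2).
P3: worse on lead time (23 vs 4).
P4: worse on capacity (189 vs 228).
P5: worse on defect rate (6.3 vs 6.2).
P6: worse on defect rate (7.5 vs 6.2).
P8: worse on lead time (11 vs 4).
P9: worse on lead time (14 vs 4).
P10: worse on defect rate (6.6 vs 6.2).
P11: worse on defect rate (7.7 vs 6.2).
P12: worse on defect rate (10.1 vs 6.2).
No option dominates P7.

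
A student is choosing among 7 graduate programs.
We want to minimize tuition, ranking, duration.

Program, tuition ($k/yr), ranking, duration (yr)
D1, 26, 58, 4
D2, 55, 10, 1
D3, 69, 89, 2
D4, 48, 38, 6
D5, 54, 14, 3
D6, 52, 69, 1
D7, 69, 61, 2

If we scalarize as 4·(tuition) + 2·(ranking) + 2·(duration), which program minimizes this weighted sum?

D1

D1: 4·26 + 2·58 + 2·4 = 228
D2: 4·55 + 2·10 + 2·1 = 242
D3: 4·69 + 2·89 + 2·2 = 458
D4: 4·48 + 2·38 + 2·6 = 280
D5: 4·54 + 2·14 + 2·3 = 250
D6: 4·52 + 2·69 + 2·1 = 348
D7: 4·69 + 2·61 + 2·2 = 402
Lowest: D1 at 228.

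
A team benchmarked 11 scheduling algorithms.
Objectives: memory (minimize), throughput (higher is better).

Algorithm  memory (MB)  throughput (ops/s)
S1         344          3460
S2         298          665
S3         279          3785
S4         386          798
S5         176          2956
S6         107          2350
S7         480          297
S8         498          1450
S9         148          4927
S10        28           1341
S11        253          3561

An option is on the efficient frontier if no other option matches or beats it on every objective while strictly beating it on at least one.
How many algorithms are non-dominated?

S1: dominated by S3 (memory 279≤344, throughput 3785≥3460).
S2: dominated by S3 (memory 279≤298, throughput 3785≥665).
S3: dominated by S9 (memory 148≤279, throughput 4927≥3785).
S4: dominated by S1 (memory 344≤386, throughput 3460≥798).
S5: dominated by S9 (memory 148≤176, throughput 4927≥2956).
S6: not dominated.
S7: dominated by S1 (memory 344≤480, throughput 3460≥297).
S8: dominated by S1 (memory 344≤498, throughput 3460≥1450).
S9: not dominated (best throughput).
S10: not dominated (best memory).
S11: dominated by S9 (memory 148≤253, throughput 4927≥3561).
Pareto-optimal: S6, S9, S10 → 3.

3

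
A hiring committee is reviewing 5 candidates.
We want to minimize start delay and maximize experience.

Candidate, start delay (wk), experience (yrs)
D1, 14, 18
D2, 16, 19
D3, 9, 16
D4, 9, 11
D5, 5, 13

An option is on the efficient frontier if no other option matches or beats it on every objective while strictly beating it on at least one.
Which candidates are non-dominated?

D1: not dominated.
D2: not dominated (best experience).
D3: not dominated.
D4: dominated by D3 (start delay 9≤9, experience 16≥11).
D5: not dominated (best start delay).

D1, D2, D3, D5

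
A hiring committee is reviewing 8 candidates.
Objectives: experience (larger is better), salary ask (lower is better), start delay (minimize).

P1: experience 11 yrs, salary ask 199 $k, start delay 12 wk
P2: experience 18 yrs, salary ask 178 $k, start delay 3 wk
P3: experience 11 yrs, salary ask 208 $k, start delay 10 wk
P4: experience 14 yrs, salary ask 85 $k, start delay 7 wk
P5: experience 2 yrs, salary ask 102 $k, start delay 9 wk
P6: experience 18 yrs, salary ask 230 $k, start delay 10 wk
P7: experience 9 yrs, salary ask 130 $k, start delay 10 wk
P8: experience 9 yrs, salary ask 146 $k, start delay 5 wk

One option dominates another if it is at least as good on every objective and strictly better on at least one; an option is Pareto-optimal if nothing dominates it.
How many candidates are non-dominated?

P1: dominated by P2 (experience 18≥11, salary ask 178≤199, start delay 3≤12).
P2: not dominated (best start delay).
P3: dominated by P2 (experience 18≥11, salary ask 178≤208, start delay 3≤10).
P4: not dominated (best salary ask).
P5: dominated by P4 (experience 14≥2, salary ask 85≤102, start delay 7≤9).
P6: dominated by P2 (experience 18≥18, salary ask 178≤230, start delay 3≤10).
P7: dominated by P4 (experience 14≥9, salary ask 85≤130, start delay 7≤10).
P8: not dominated.
Pareto-optimal: P2, P4, P8 → 3.

3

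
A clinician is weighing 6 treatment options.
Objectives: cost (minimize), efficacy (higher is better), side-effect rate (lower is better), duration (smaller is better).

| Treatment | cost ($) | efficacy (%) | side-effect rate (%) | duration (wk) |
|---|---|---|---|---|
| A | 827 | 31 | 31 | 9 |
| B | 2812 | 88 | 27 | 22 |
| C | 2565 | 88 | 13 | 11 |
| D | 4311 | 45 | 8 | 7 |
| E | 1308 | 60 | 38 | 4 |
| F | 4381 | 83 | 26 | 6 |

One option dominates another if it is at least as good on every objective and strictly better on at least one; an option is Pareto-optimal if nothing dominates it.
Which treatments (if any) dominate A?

none

B: worse on cost (2812 vs 827).
C: worse on cost (2565 vs 827).
D: worse on cost (4311 vs 827).
E: worse on cost (1308 vs 827).
F: worse on cost (4381 vs 827).
No option dominates A.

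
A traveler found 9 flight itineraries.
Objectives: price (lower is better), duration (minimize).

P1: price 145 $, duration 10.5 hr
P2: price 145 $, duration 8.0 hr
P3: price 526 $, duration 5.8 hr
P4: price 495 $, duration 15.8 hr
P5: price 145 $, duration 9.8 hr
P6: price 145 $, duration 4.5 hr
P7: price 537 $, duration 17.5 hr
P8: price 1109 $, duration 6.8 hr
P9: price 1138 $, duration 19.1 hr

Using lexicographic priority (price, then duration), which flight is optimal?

First minimize price: best is 145, kept {P1, P2, P5, P6}.
Then minimize duration: best is 4.5, kept {P6}.

P6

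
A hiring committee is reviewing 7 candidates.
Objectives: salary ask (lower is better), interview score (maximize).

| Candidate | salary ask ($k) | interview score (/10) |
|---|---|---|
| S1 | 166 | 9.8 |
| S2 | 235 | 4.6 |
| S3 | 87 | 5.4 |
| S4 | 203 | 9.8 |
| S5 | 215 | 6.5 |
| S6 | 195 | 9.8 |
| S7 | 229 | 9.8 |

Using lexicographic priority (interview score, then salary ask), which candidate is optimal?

First maximize interview score: best is 9.8, kept {S1, S4, S6, S7}.
Then minimize salary ask: best is 166, kept {S1}.

S1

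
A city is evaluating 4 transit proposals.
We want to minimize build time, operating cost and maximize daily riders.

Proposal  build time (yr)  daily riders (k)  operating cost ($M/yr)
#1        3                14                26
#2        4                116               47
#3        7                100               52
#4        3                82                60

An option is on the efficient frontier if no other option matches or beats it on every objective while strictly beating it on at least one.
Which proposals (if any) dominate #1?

none

#2: worse on build time (4 vs 3).
#3: worse on build time (7 vs 3).
#4: worse on operating cost (60 vs 26).
No option dominates #1.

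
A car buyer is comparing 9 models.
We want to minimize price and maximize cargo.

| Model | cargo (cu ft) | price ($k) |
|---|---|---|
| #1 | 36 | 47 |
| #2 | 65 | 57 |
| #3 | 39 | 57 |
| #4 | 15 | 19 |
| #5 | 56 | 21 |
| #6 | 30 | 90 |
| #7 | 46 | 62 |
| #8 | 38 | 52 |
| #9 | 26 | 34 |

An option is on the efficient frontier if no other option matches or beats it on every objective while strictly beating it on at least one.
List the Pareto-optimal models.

#2, #4, #5

#1: dominated by #5 (cargo 56≥36, price 21≤47).
#2: not dominated (best cargo).
#3: dominated by #2 (cargo 65≥39, price 57≤57).
#4: not dominated (best price).
#5: not dominated.
#6: dominated by #1 (cargo 36≥30, price 47≤90).
#7: dominated by #2 (cargo 65≥46, price 57≤62).
#8: dominated by #5 (cargo 56≥38, price 21≤52).
#9: dominated by #5 (cargo 56≥26, price 21≤34).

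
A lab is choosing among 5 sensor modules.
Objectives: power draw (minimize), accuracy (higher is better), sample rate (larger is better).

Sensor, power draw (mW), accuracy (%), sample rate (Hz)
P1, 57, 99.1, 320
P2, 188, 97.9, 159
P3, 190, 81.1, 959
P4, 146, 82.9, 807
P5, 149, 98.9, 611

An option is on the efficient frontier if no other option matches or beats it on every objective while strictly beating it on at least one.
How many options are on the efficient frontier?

P1: not dominated (best power draw).
P2: dominated by P1 (power draw 57≤188, accuracy 99.1≥97.9, sample rate 320≥159).
P3: not dominated (best sample rate).
P4: not dominated.
P5: not dominated.
Pareto-optimal: P1, P3, P4, P5 → 4.

4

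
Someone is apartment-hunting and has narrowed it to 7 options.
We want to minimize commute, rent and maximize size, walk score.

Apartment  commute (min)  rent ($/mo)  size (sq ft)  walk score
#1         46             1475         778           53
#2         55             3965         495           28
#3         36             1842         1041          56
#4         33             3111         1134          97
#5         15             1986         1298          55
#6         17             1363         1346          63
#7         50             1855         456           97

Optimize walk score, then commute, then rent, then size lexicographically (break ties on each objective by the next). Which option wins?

First maximize walk score: best is 97, kept {#4, #7}.
Then minimize commute: best is 33, kept {#4}.

#4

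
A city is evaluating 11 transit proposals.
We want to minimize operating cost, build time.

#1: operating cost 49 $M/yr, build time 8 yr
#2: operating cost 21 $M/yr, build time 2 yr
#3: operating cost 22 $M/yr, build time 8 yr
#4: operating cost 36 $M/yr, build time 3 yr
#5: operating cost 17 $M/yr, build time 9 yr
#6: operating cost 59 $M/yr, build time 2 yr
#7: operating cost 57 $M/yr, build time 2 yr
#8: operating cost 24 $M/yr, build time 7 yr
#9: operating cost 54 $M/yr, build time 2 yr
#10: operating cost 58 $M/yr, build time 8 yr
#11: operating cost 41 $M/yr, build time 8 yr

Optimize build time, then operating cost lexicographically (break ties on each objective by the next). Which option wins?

#2

First minimize build time: best is 2, kept {#2, #6, #7, #9}.
Then minimize operating cost: best is 21, kept {#2}.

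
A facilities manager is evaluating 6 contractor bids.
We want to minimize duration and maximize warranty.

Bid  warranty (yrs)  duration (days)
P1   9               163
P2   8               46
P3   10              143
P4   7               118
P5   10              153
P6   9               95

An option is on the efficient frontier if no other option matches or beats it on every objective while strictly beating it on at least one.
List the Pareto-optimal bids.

P2, P3, P6

P1: dominated by P3 (warranty 10≥9, duration 143≤163).
P2: not dominated (best duration).
P3: not dominated.
P4: dominated by P2 (warranty 8≥7, duration 46≤118).
P5: dominated by P3 (warranty 10≥10, duration 143≤153).
P6: not dominated.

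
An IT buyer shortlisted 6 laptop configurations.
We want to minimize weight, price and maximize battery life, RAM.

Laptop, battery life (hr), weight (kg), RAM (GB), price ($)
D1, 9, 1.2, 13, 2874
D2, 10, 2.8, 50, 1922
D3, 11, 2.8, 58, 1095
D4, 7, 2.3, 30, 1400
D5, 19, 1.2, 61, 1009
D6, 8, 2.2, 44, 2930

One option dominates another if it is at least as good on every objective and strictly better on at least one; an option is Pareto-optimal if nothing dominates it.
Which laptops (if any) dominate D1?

D5

D5: battery life 19≥9, weight 1.2≤1.2, RAM 61≥13, price 1009≤2874 — dominates D1.
Others (D2, D3, D4, D6) are each worse than D1 on at least one objective.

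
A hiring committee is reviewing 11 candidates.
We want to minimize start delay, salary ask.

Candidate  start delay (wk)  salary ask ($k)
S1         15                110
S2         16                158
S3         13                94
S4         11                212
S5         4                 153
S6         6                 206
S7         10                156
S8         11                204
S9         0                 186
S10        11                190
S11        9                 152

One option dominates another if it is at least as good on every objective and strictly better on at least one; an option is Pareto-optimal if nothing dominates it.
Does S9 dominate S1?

S9 vs S1: S9 is worse on salary ask (186 vs 110), so it does not dominate S1.

No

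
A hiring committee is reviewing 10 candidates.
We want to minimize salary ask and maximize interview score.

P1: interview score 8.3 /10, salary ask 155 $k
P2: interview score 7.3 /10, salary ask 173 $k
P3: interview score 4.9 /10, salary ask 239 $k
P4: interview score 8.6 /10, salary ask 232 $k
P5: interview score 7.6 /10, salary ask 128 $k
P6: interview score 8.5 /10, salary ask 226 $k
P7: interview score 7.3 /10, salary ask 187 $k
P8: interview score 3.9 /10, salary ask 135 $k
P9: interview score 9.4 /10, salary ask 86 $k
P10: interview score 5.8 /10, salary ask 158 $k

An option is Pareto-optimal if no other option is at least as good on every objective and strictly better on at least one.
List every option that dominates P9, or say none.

none

P1: worse on interview score (8.3 vs 9.4).
P2: worse on interview score (7.3 vs 9.4).
P3: worse on interview score (4.9 vs 9.4).
P4: worse on interview score (8.6 vs 9.4).
P5: worse on interview score (7.6 vs 9.4).
P6: worse on interview score (8.5 vs 9.4).
P7: worse on interview score (7.3 vs 9.4).
P8: worse on interview score (3.9 vs 9.4).
P10: worse on interview score (5.8 vs 9.4).
No option dominates P9.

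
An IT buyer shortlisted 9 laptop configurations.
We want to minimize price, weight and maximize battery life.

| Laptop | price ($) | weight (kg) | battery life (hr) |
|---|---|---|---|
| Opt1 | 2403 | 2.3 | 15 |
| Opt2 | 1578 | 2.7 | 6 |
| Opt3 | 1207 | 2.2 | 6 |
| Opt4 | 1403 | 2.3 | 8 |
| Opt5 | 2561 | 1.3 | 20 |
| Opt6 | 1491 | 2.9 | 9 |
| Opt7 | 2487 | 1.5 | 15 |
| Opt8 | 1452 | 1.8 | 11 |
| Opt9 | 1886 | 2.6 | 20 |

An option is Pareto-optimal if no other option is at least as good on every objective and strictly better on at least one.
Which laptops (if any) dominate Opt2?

Opt3: price 1207≤1578, weight 2.2≤2.7, battery life 6≥6 — dominates Opt2.
Opt4: price 1403≤1578, weight 2.3≤2.7, battery life 8≥6 — dominates Opt2.
Opt8: price 1452≤1578, weight 1.8≤2.7, battery life 11≥6 — dominates Opt2.
Others (Opt1, Opt5, Opt6, Opt7, Opt9) are each worse than Opt2 on at least one objective.

Opt3, Opt4, Opt8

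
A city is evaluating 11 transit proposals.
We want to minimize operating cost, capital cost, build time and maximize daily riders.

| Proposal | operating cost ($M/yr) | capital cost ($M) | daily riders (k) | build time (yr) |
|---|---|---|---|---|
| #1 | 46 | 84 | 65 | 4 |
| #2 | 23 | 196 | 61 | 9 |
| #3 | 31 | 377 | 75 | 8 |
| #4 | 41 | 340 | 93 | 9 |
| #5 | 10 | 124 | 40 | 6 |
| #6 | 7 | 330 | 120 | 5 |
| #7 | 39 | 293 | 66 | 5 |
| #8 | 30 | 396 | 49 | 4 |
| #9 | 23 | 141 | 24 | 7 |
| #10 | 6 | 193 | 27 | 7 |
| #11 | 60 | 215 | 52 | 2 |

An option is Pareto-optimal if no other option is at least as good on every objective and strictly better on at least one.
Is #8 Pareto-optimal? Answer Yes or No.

Yes

#1: worse on operating cost (46 vs 30).
#2: worse on build time (9 vs 4).
#3: worse on operating cost (31 vs 30).
#4: worse on operating cost (41 vs 30).
#5: worse on daily riders (40 vs 49).
#6: worse on build time (5 vs 4).
#7: worse on operating cost (39 vs 30).
#9: worse on daily riders (24 vs 49).
#10: worse on daily riders (27 vs 49).
#11: worse on operating cost (60 vs 30).
No option is at least as good as #8 on every objective and strictly better on one.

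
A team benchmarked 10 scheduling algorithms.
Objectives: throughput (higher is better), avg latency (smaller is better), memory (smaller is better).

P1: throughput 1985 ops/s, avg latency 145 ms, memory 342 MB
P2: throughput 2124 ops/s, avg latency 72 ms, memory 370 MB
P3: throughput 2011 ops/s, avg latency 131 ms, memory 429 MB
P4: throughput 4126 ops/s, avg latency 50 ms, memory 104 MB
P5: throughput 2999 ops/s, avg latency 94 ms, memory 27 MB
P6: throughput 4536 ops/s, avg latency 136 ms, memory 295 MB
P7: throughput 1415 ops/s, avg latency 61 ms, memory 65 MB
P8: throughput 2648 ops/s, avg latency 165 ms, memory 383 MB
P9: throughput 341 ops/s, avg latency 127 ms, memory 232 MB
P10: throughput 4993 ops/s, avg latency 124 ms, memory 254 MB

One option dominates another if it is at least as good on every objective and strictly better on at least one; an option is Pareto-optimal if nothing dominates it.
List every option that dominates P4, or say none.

none

P1: worse on throughput (1985 vs 4126).
P2: worse on throughput (2124 vs 4126).
P3: worse on throughput (2011 vs 4126).
P5: worse on throughput (2999 vs 4126).
P6: worse on avg latency (136 vs 50).
P7: worse on throughput (1415 vs 4126).
P8: worse on throughput (2648 vs 4126).
P9: worse on throughput (341 vs 4126).
P10: worse on avg latency (124 vs 50).
No option dominates P4.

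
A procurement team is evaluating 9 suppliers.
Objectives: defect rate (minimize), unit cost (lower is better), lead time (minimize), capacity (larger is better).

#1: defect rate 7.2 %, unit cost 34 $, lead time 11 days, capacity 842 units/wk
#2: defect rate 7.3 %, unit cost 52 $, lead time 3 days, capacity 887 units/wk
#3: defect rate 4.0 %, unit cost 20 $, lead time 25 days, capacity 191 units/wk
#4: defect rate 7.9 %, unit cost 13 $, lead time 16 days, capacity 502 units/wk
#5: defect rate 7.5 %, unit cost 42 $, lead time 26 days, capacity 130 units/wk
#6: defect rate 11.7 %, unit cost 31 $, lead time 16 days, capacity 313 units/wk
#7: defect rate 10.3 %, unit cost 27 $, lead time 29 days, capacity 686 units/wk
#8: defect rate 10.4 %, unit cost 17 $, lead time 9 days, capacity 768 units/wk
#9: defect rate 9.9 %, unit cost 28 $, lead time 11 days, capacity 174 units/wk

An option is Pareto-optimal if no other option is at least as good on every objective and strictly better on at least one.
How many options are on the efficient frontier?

#1: not dominated.
#2: not dominated (best lead time).
#3: not dominated (best defect rate).
#4: not dominated (best unit cost).
#5: dominated by #1 (defect rate 7.2≤7.5, unit cost 34≤42, lead time 11≤26, capacity 842≥130).
#6: dominated by #4 (defect rate 7.9≤11.7, unit cost 13≤31, lead time 16≤16, capacity 502≥313).
#7: not dominated.
#8: not dominated.
#9: not dominated.
Pareto-optimal: #1, #2, #3, #4, #7, #8, #9 → 7.

7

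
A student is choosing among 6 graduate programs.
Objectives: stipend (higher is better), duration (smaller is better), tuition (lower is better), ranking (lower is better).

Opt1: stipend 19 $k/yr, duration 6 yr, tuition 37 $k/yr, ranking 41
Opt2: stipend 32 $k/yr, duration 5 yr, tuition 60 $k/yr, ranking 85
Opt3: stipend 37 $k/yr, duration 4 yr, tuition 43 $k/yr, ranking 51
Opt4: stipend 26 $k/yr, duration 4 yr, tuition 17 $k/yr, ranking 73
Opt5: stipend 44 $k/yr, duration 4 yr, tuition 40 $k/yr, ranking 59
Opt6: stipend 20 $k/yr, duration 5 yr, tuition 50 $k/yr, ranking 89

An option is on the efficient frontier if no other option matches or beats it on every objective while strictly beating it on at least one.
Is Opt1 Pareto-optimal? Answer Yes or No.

Yes

Opt2: worse on tuition (60 vs 37).
Opt3: worse on tuition (43 vs 37).
Opt4: worse on ranking (73 vs 41).
Opt5: worse on tuition (40 vs 37).
Opt6: worse on tuition (50 vs 37).
No option is at least as good as Opt1 on every objective and strictly better on one.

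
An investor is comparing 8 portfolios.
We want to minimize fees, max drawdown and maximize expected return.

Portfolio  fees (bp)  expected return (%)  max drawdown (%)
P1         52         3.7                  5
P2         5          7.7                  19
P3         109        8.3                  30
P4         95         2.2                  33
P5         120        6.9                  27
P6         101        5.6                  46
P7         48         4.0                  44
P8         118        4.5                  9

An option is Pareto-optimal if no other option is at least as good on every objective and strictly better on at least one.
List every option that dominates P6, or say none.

P2

P2: fees 5≤101, expected return 7.7≥5.6, max drawdown 19≤46 — dominates P6.
Others (P1, P3, P4, P5, P7, P8) are each worse than P6 on at least one objective.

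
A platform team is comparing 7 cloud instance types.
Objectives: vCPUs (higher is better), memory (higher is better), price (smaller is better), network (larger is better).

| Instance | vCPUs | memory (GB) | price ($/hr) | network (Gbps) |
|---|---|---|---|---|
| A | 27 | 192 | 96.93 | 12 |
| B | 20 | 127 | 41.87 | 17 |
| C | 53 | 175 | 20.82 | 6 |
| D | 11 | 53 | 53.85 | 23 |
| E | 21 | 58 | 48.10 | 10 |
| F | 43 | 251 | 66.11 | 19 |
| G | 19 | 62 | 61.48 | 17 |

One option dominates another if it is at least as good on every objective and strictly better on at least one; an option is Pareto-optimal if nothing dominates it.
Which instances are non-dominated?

B, C, D, E, F

A: dominated by F (vCPUs 43≥27, memory 251≥192, price 66.11≤96.93, network 19≥12).
B: not dominated.
C: not dominated (best vCPUs).
D: not dominated (best network).
E: not dominated.
F: not dominated (best memory).
G: dominated by B (vCPUs 20≥19, memory 127≥62, price 41.87≤61.48, network 17≥17).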